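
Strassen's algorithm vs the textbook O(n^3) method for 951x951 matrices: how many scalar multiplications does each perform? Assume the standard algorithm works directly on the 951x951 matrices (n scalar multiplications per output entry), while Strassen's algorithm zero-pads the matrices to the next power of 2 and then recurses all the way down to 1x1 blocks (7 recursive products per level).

Matrix multiplication for 951x951 matrices:

Strassen's algorithm requires power-of-2 dimensions. Pad 951x951 to 1024x1024 (next power of 2).

Standard algorithm: 951^3 = 860085351 multiplications
Strassen's algorithm: 7^(log2(1024)) = 7^10 = 282475249 multiplications
Savings: 860085351 - 282475249 = 577610102 multiplications

Standard: 860085351 multiplications (951^3). Strassen: 282475249 multiplications (7^10, after padding to 1024x1024). Strassen reduces 8 recursive multiplications to 7 at each level.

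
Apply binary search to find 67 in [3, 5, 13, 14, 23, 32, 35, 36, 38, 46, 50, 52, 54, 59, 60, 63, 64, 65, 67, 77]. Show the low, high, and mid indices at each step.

Binary search for 67 in [3, 5, 13, 14, 23, 32, 35, 36, 38, 46, 50, 52, 54, 59, 60, 63, 64, 65, 67, 77]:

lo=0, hi=19, mid=9, arr[mid]=46 -> 46 < 67, search right half
lo=10, hi=19, mid=14, arr[mid]=60 -> 60 < 67, search right half
lo=15, hi=19, mid=17, arr[mid]=65 -> 65 < 67, search right half
lo=18, hi=19, mid=18, arr[mid]=67 -> Found target at index 18!

Binary search finds 67 at index 18 after 4 comparisons. The search repeatedly halves the search space by comparing with the middle element.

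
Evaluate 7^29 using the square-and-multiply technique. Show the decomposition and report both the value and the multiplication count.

Computing 7^29 by squaring (build up from 7^1; each line after the first costs one multiplication):

7^1 = 7
7^2 = (7^1)^2 = 7^2 = 49
7^3 = 7 * 7^2 = 7 * 49 = 343
7^6 = (7^3)^2 = 343^2 = 117649
7^7 = 7 * 7^6 = 7 * 117649 = 823543
7^14 = (7^7)^2 = 823543^2 = 678223072849
7^28 = (7^14)^2 = 678223072849^2 = 459986536544739960976801
7^29 = 7 * 7^28 = 7 * 459986536544739960976801 = 3219905755813179726837607

Result: 3219905755813179726837607
Multiplications needed: 7 (7 lines after 7^1)

7^29 = 3219905755813179726837607. Using exponentiation by squaring, this requires 7 multiplications. The key idea: if the exponent is even, square the half-power; if odd, multiply by the base once.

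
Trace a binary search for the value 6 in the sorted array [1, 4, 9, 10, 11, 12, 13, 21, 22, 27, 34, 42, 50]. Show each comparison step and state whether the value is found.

Binary search for 6 in [1, 4, 9, 10, 11, 12, 13, 21, 22, 27, 34, 42, 50]:

lo=0, hi=12, mid=6, arr[mid]=13 -> 13 > 6, search left half
lo=0, hi=5, mid=2, arr[mid]=9 -> 9 > 6, search left half
lo=0, hi=1, mid=0, arr[mid]=1 -> 1 < 6, search right half
lo=1, hi=1, mid=1, arr[mid]=4 -> 4 < 6, search right half
lo=2 > hi=1, target 6 not found

Binary search determines that 6 is not in the array after 4 comparisons. The search space was exhausted without finding the target.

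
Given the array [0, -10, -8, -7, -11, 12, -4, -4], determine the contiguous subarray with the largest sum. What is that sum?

Using Kadane's algorithm on [0, -10, -8, -7, -11, 12, -4, -4]:

Scanning through the array:
Position 1 (value -10): max_ending_here = -10, max_so_far = 0
Position 2 (value -8): max_ending_here = -8, max_so_far = 0
Position 3 (value -7): max_ending_here = -7, max_so_far = 0
Position 4 (value -11): max_ending_here = -11, max_so_far = 0
Position 5 (value 12): max_ending_here = 12, max_so_far = 12
Position 6 (value -4): max_ending_here = 8, max_so_far = 12
Position 7 (value -4): max_ending_here = 4, max_so_far = 12

Maximum subarray: [12]
Maximum sum: 12

The maximum subarray is [12] with sum 12. This subarray runs from index 5 to index 5.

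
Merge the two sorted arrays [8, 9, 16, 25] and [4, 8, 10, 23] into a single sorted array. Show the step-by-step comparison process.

Merging process:

Compare 8 vs 4: take 4 from right. Merged: [4]
Compare 8 vs 8: take 8 from left. Merged: [4, 8]
Compare 9 vs 8: take 8 from right. Merged: [4, 8, 8]
Compare 9 vs 10: take 9 from left. Merged: [4, 8, 8, 9]
Compare 16 vs 10: take 10 from right. Merged: [4, 8, 8, 9, 10]
Compare 16 vs 23: take 16 from left. Merged: [4, 8, 8, 9, 10, 16]
Compare 25 vs 23: take 23 from right. Merged: [4, 8, 8, 9, 10, 16, 23]
Append remaining from left: [25]. Merged: [4, 8, 8, 9, 10, 16, 23, 25]

Final merged array: [4, 8, 8, 9, 10, 16, 23, 25]
Total comparisons: 7

The merged array is [4, 8, 8, 9, 10, 16, 23, 25], requiring 7 comparisons. The merge step runs in O(n) time where n is the total number of elements.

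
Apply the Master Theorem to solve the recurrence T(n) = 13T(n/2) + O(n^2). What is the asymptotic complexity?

Master Theorem for T(n) = 13T(n/2) + O(n^2):

a = 13, b = 2, c = 2
log_b(a) = log_2(13) = 3.7004

Case 1: c = 2 < log_2(13) = 3.7004
T(n) = O(n^(log_2 13))

For T(n) = 13T(n/2) + O(n^2): log_2(13) = 3.7004. This is Case 1 of the Master Theorem (c < log_b(a), work dominated by leaves), giving O(n^(log_2 13)).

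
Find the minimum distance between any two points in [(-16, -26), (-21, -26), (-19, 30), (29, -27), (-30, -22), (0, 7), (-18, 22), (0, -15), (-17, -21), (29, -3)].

Computing all pairwise distances among 10 points:

d((-16, -26), (-21, -26)) = 5.0 <-- minimum
d((-16, -26), (-19, 30)) = 56.0803
d((-16, -26), (29, -27)) = 45.0111
d((-16, -26), (-30, -22)) = 14.5602
d((-16, -26), (0, 7)) = 36.6742
d((-16, -26), (-18, 22)) = 48.0416
d((-16, -26), (0, -15)) = 19.4165
d((-16, -26), (-17, -21)) = 5.099
d((-16, -26), (29, -3)) = 50.5371
d((-21, -26), (-19, 30)) = 56.0357
d((-21, -26), (29, -27)) = 50.01
d((-21, -26), (-30, -22)) = 9.8489
d((-21, -26), (0, 7)) = 39.1152
d((-21, -26), (-18, 22)) = 48.0937
d((-21, -26), (0, -15)) = 23.7065
d((-21, -26), (-17, -21)) = 6.4031
d((-21, -26), (29, -3)) = 55.0364
d((-19, 30), (29, -27)) = 74.5185
d((-19, 30), (-30, -22)) = 53.1507
d((-19, 30), (0, 7)) = 29.8329
d((-19, 30), (-18, 22)) = 8.0623
d((-19, 30), (0, -15)) = 48.8467
d((-19, 30), (-17, -21)) = 51.0392
d((-19, 30), (29, -3)) = 58.2495
d((29, -27), (-30, -22)) = 59.2115
d((29, -27), (0, 7)) = 44.6878
d((29, -27), (-18, 22)) = 67.897
d((29, -27), (0, -15)) = 31.3847
d((29, -27), (-17, -21)) = 46.3897
d((29, -27), (29, -3)) = 24.0
d((-30, -22), (0, 7)) = 41.7253
d((-30, -22), (-18, 22)) = 45.607
d((-30, -22), (0, -15)) = 30.8058
d((-30, -22), (-17, -21)) = 13.0384
d((-30, -22), (29, -3)) = 61.9839
d((0, 7), (-18, 22)) = 23.4307
d((0, 7), (0, -15)) = 22.0
d((0, 7), (-17, -21)) = 32.7567
d((0, 7), (29, -3)) = 30.6757
d((-18, 22), (0, -15)) = 41.1461
d((-18, 22), (-17, -21)) = 43.0116
d((-18, 22), (29, -3)) = 53.2353
d((0, -15), (-17, -21)) = 18.0278
d((0, -15), (29, -3)) = 31.3847
d((-17, -21), (29, -3)) = 49.3964

Closest pair: (-16, -26) and (-21, -26) with distance 5.0

The closest pair is (-16, -26) and (-21, -26) with Euclidean distance 5.0. For 10 points, brute-force pairwise comparison is shown above. For large n, the divide-and-conquer algorithm (sort by x, recurse on halves, check the dividing strip) achieves O(n log n).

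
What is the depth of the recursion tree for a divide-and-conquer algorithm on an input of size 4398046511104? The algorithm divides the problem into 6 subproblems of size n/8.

For divide and conquer with division factor 8:

Problem sizes at each level:
Level 0: 4398046511104
Level 1: 549755813888
Level 2: 68719476736
Level 3: 8589934592
Level 4: 1073741824
Level 5: 134217728
Level 6: 16777216
Level 7: 2097152
Level 8: 262144
Level 9: 32768
Level 10: 4096
Level 11: 512
Level 12: 64
Level 13: 8
Level 14: 1

The root is level 0 and the size-1 base case is level 14 (the tree spans levels 0 through 14, i.e. 15 levels counting the root), so the depth is the number of divisions: log_8(4398046511104) = 14

The recursion tree depth is log_8(4398046511104) = 14. At each level, the problem size is divided by 8, so it takes 14 divisions to reduce to a base case of size 1. The algorithm makes 6 recursive calls at each level.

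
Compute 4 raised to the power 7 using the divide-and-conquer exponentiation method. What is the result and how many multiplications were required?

Computing 4^7 by squaring (build up from 4^1; each line after the first costs one multiplication):

4^1 = 4
4^2 = (4^1)^2 = 4^2 = 16
4^3 = 4 * 4^2 = 4 * 16 = 64
4^6 = (4^3)^2 = 64^2 = 4096
4^7 = 4 * 4^6 = 4 * 4096 = 16384

Result: 16384
Multiplications needed: 4 (4 lines after 4^1)

4^7 = 16384. Using exponentiation by squaring, this requires 4 multiplications. The key idea: if the exponent is even, square the half-power; if odd, multiply by the base once.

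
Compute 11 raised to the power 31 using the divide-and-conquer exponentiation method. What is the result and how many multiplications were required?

Computing 11^31 by squaring (build up from 11^1; each line after the first costs one multiplication):

11^1 = 11
11^2 = (11^1)^2 = 11^2 = 121
11^3 = 11 * 11^2 = 11 * 121 = 1331
11^6 = (11^3)^2 = 1331^2 = 1771561
11^7 = 11 * 11^6 = 11 * 1771561 = 19487171
11^14 = (11^7)^2 = 19487171^2 = 379749833583241
11^15 = 11 * 11^14 = 11 * 379749833583241 = 4177248169415651
11^30 = (11^15)^2 = 4177248169415651^2 = 17449402268886407318558803753801
11^31 = 11 * 11^30 = 11 * 17449402268886407318558803753801 = 191943424957750480504146841291811

Result: 191943424957750480504146841291811
Multiplications needed: 8 (8 lines after 11^1)

11^31 = 191943424957750480504146841291811. Using exponentiation by squaring, this requires 8 multiplications. The key idea: if the exponent is even, square the half-power; if odd, multiply by the base once.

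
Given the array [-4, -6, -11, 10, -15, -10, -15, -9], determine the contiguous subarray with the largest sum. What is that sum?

Using Kadane's algorithm on [-4, -6, -11, 10, -15, -10, -15, -9]:

Scanning through the array:
Position 1 (value -6): max_ending_here = -6, max_so_far = -4
Position 2 (value -11): max_ending_here = -11, max_so_far = -4
Position 3 (value 10): max_ending_here = 10, max_so_far = 10
Position 4 (value -15): max_ending_here = -5, max_so_far = 10
Position 5 (value -10): max_ending_here = -10, max_so_far = 10
Position 6 (value -15): max_ending_here = -15, max_so_far = 10
Position 7 (value -9): max_ending_here = -9, max_so_far = 10

Maximum subarray: [10]
Maximum sum: 10

The maximum subarray is [10] with sum 10. This subarray runs from index 3 to index 3.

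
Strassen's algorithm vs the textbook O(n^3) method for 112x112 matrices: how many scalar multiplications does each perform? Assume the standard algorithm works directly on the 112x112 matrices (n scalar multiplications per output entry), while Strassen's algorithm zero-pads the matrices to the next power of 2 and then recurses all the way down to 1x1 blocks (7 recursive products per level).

Matrix multiplication for 112x112 matrices:

Strassen's algorithm requires power-of-2 dimensions. Pad 112x112 to 128x128 (next power of 2).

Standard algorithm: 112^3 = 1404928 multiplications
Strassen's algorithm: 7^(log2(128)) = 7^7 = 823543 multiplications
Savings: 1404928 - 823543 = 581385 multiplications

Standard: 1404928 multiplications (112^3). Strassen: 823543 multiplications (7^7, after padding to 128x128). Strassen reduces 8 recursive multiplications to 7 at each level.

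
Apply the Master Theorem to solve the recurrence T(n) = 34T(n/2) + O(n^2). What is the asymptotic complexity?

Master Theorem for T(n) = 34T(n/2) + O(n^2):

a = 34, b = 2, c = 2
log_b(a) = log_2(34) = 5.0875

Case 1: c = 2 < log_2(34) = 5.0875
T(n) = O(n^(log_2 34))

For T(n) = 34T(n/2) + O(n^2): log_2(34) = 5.0875. This is Case 1 of the Master Theorem (c < log_b(a), work dominated by leaves), giving O(n^(log_2 34)).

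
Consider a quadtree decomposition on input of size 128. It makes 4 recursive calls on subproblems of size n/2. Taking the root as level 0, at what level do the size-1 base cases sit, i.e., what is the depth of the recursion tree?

For divide and conquer with division factor 2:

Problem sizes at each level:
Level 0: 128
Level 1: 64
Level 2: 32
Level 3: 16
Level 4: 8
Level 5: 4
Level 6: 2
Level 7: 1

The root is level 0 and the size-1 base case is level 7 (the tree spans levels 0 through 7, i.e. 8 levels counting the root), so the depth is the number of divisions: log_2(128) = 7

The recursion tree depth is log_2(128) = 7. At each level, the problem size is divided by 2, so it takes 7 divisions to reduce to a base case of size 1. The algorithm makes 4 recursive calls at each level.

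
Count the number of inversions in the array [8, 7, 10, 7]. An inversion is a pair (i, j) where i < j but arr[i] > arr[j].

Finding inversions in [8, 7, 10, 7]:

(0, 1): arr[0]=8 > arr[1]=7
(0, 3): arr[0]=8 > arr[3]=7
(2, 3): arr[2]=10 > arr[3]=7

Total inversions: 3

The array has 3 inversion(s): (0,1), (0,3), (2,3). Each pair (i,j) satisfies i < j and arr[i] > arr[j].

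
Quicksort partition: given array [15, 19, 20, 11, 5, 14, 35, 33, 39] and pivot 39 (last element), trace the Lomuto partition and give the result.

Lomuto partition with pivot = 39:

Initial array: [15, 19, 20, 11, 5, 14, 35, 33, 39]

arr[0]=15 <= 39: swap with position 0, array becomes [15, 19, 20, 11, 5, 14, 35, 33, 39]
arr[1]=19 <= 39: swap with position 1, array becomes [15, 19, 20, 11, 5, 14, 35, 33, 39]
arr[2]=20 <= 39: swap with position 2, array becomes [15, 19, 20, 11, 5, 14, 35, 33, 39]
arr[3]=11 <= 39: swap with position 3, array becomes [15, 19, 20, 11, 5, 14, 35, 33, 39]
arr[4]=5 <= 39: swap with position 4, array becomes [15, 19, 20, 11, 5, 14, 35, 33, 39]
arr[5]=14 <= 39: swap with position 5, array becomes [15, 19, 20, 11, 5, 14, 35, 33, 39]
arr[6]=35 <= 39: swap with position 6, array becomes [15, 19, 20, 11, 5, 14, 35, 33, 39]
arr[7]=33 <= 39: swap with position 7, array becomes [15, 19, 20, 11, 5, 14, 35, 33, 39]

Place pivot at position 8: [15, 19, 20, 11, 5, 14, 35, 33, 39]
Pivot position: 8

After partitioning with pivot 39, the array becomes [15, 19, 20, 11, 5, 14, 35, 33, 39]. The pivot is placed at index 8. All elements to the left of the pivot are <= 39, and all elements to the right are > 39.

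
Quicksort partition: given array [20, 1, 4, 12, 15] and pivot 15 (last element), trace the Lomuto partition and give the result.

Lomuto partition with pivot = 15:

Initial array: [20, 1, 4, 12, 15]

arr[0]=20 > 15: no swap
arr[1]=1 <= 15: swap with position 0, array becomes [1, 20, 4, 12, 15]
arr[2]=4 <= 15: swap with position 1, array becomes [1, 4, 20, 12, 15]
arr[3]=12 <= 15: swap with position 2, array becomes [1, 4, 12, 20, 15]

Place pivot at position 3: [1, 4, 12, 15, 20]
Pivot position: 3

After partitioning with pivot 15, the array becomes [1, 4, 12, 15, 20]. The pivot is placed at index 3. All elements to the left of the pivot are <= 15, and all elements to the right are > 15.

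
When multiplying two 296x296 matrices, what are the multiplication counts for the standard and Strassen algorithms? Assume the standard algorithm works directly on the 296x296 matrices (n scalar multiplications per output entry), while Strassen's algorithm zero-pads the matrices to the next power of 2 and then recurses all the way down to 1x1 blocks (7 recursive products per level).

Matrix multiplication for 296x296 matrices:

Strassen's algorithm requires power-of-2 dimensions. Pad 296x296 to 512x512 (next power of 2).

Standard algorithm: 296^3 = 25934336 multiplications
Strassen's algorithm: 7^(log2(512)) = 7^9 = 40353607 multiplications
Difference: 25934336 - 40353607 = -14419271 (Strassen uses MORE here due to padding overhead — for small or just-over-power-of-2 n, padding can outweigh the per-level savings)

Standard: 25934336 multiplications (296^3). Strassen: 40353607 multiplications (7^9, after padding to 512x512). Strassen reduces 8 recursive multiplications to 7 at each level.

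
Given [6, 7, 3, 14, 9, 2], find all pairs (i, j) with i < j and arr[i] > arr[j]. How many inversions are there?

Finding inversions in [6, 7, 3, 14, 9, 2]:

(0, 2): arr[0]=6 > arr[2]=3
(0, 5): arr[0]=6 > arr[5]=2
(1, 2): arr[1]=7 > arr[2]=3
(1, 5): arr[1]=7 > arr[5]=2
(2, 5): arr[2]=3 > arr[5]=2
(3, 4): arr[3]=14 > arr[4]=9
(3, 5): arr[3]=14 > arr[5]=2
(4, 5): arr[4]=9 > arr[5]=2

Total inversions: 8

The array has 8 inversion(s): (0,2), (0,5), (1,2), (1,5), (2,5), (3,4), (3,5), (4,5). Each pair (i,j) satisfies i < j and arr[i] > arr[j].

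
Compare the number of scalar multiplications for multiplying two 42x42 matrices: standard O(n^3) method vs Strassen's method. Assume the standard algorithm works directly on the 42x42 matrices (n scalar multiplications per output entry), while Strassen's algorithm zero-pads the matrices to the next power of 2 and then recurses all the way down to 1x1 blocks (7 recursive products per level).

Matrix multiplication for 42x42 matrices:

Strassen's algorithm requires power-of-2 dimensions. Pad 42x42 to 64x64 (next power of 2).

Standard algorithm: 42^3 = 74088 multiplications
Strassen's algorithm: 7^(log2(64)) = 7^6 = 117649 multiplications
Difference: 74088 - 117649 = -43561 (Strassen uses MORE here due to padding overhead — for small or just-over-power-of-2 n, padding can outweigh the per-level savings)

Standard: 74088 multiplications (42^3). Strassen: 117649 multiplications (7^6, after padding to 64x64). Strassen reduces 8 recursive multiplications to 7 at each level.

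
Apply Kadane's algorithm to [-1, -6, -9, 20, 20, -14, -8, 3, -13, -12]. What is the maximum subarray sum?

Using Kadane's algorithm on [-1, -6, -9, 20, 20, -14, -8, 3, -13, -12]:

Scanning through the array:
Position 1 (value -6): max_ending_here = -6, max_so_far = -1
Position 2 (value -9): max_ending_here = -9, max_so_far = -1
Position 3 (value 20): max_ending_here = 20, max_so_far = 20
Position 4 (value 20): max_ending_here = 40, max_so_far = 40
Position 5 (value -14): max_ending_here = 26, max_so_far = 40
Position 6 (value -8): max_ending_here = 18, max_so_far = 40
Position 7 (value 3): max_ending_here = 21, max_so_far = 40
Position 8 (value -13): max_ending_here = 8, max_so_far = 40
Position 9 (value -12): max_ending_here = -4, max_so_far = 40

Maximum subarray: [20, 20]
Maximum sum: 40

The maximum subarray is [20, 20] with sum 40. This subarray runs from index 3 to index 4.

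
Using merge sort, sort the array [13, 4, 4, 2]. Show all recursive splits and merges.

Merge sort trace:

Split: [13, 4, 4, 2] -> [13, 4] and [4, 2]
  Split: [13, 4] -> [13] and [4]
  Merge: [13] + [4] -> [4, 13]
  Split: [4, 2] -> [4] and [2]
  Merge: [4] + [2] -> [2, 4]
Merge: [4, 13] + [2, 4] -> [2, 4, 4, 13]

Final sorted array: [2, 4, 4, 13]

The merge sort proceeds by recursively splitting the array and merging sorted halves.
After all merges, the sorted array is [2, 4, 4, 13].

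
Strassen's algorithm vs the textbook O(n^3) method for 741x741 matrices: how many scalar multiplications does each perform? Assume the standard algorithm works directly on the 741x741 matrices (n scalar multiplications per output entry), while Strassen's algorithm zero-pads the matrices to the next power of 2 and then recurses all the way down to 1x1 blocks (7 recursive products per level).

Matrix multiplication for 741x741 matrices:

Strassen's algorithm requires power-of-2 dimensions. Pad 741x741 to 1024x1024 (next power of 2).

Standard algorithm: 741^3 = 406869021 multiplications
Strassen's algorithm: 7^(log2(1024)) = 7^10 = 282475249 multiplications
Savings: 406869021 - 282475249 = 124393772 multiplications

Standard: 406869021 multiplications (741^3). Strassen: 282475249 multiplications (7^10, after padding to 1024x1024). Strassen reduces 8 recursive multiplications to 7 at each level.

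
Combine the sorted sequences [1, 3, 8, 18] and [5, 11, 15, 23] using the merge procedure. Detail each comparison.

Merging process:

Compare 1 vs 5: take 1 from left. Merged: [1]
Compare 3 vs 5: take 3 from left. Merged: [1, 3]
Compare 8 vs 5: take 5 from right. Merged: [1, 3, 5]
Compare 8 vs 11: take 8 from left. Merged: [1, 3, 5, 8]
Compare 18 vs 11: take 11 from right. Merged: [1, 3, 5, 8, 11]
Compare 18 vs 15: take 15 from right. Merged: [1, 3, 5, 8, 11, 15]
Compare 18 vs 23: take 18 from left. Merged: [1, 3, 5, 8, 11, 15, 18]
Append remaining from right: [23]. Merged: [1, 3, 5, 8, 11, 15, 18, 23]

Final merged array: [1, 3, 5, 8, 11, 15, 18, 23]
Total comparisons: 7

The merged array is [1, 3, 5, 8, 11, 15, 18, 23], requiring 7 comparisons. The merge step runs in O(n) time where n is the total number of elements.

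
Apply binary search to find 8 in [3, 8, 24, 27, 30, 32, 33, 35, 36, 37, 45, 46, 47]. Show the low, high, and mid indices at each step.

Binary search for 8 in [3, 8, 24, 27, 30, 32, 33, 35, 36, 37, 45, 46, 47]:

lo=0, hi=12, mid=6, arr[mid]=33 -> 33 > 8, search left half
lo=0, hi=5, mid=2, arr[mid]=24 -> 24 > 8, search left half
lo=0, hi=1, mid=0, arr[mid]=3 -> 3 < 8, search right half
lo=1, hi=1, mid=1, arr[mid]=8 -> Found target at index 1!

Binary search finds 8 at index 1 after 4 comparisons. The search repeatedly halves the search space by comparing with the middle element.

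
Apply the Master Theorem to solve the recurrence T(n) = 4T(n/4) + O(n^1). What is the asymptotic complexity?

Master Theorem for T(n) = 4T(n/4) + O(n^1):

a = 4, b = 4, c = 1
log_b(a) = log_4(4) = 1.0000

Case 2: c = 1 = log_4(4) = 1.0000
T(n) = O(n^1 log n) = O(n log n)

For T(n) = 4T(n/4) + O(n^1): log_4(4) = 1.0000. This is Case 2 of the Master Theorem (c = log_b(a), equal work at all levels), giving O(n log n).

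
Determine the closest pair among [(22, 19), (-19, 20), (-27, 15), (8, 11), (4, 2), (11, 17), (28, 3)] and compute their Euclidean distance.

Computing all pairwise distances among 7 points:

d((22, 19), (-19, 20)) = 41.0122
d((22, 19), (-27, 15)) = 49.163
d((22, 19), (8, 11)) = 16.1245
d((22, 19), (4, 2)) = 24.7588
d((22, 19), (11, 17)) = 11.1803
d((22, 19), (28, 3)) = 17.088
d((-19, 20), (-27, 15)) = 9.434
d((-19, 20), (8, 11)) = 28.4605
d((-19, 20), (4, 2)) = 29.2062
d((-19, 20), (11, 17)) = 30.1496
d((-19, 20), (28, 3)) = 49.98
d((-27, 15), (8, 11)) = 35.2278
d((-27, 15), (4, 2)) = 33.6155
d((-27, 15), (11, 17)) = 38.0526
d((-27, 15), (28, 3)) = 56.2939
d((8, 11), (4, 2)) = 9.8489
d((8, 11), (11, 17)) = 6.7082 <-- minimum
d((8, 11), (28, 3)) = 21.5407
d((4, 2), (11, 17)) = 16.5529
d((4, 2), (28, 3)) = 24.0208
d((11, 17), (28, 3)) = 22.0227

Closest pair: (8, 11) and (11, 17) with distance 6.7082

The closest pair is (8, 11) and (11, 17) with Euclidean distance 6.7082. For 7 points, brute-force pairwise comparison is shown above. For large n, the divide-and-conquer algorithm (sort by x, recurse on halves, check the dividing strip) achieves O(n log n).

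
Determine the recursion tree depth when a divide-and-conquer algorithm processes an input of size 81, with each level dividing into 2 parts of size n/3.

For divide and conquer with division factor 3:

Problem sizes at each level:
Level 0: 81
Level 1: 27
Level 2: 9
Level 3: 3
Level 4: 1

The root is level 0 and the size-1 base case is level 4 (the tree spans levels 0 through 4, i.e. 5 levels counting the root), so the depth is the number of divisions: log_3(81) = 4

The recursion tree depth is log_3(81) = 4. At each level, the problem size is divided by 3, so it takes 4 divisions to reduce to a base case of size 1. The algorithm makes 2 recursive calls at each level.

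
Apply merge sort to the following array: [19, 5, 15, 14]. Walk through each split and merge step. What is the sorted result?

Merge sort trace:

Split: [19, 5, 15, 14] -> [19, 5] and [15, 14]
  Split: [19, 5] -> [19] and [5]
  Merge: [19] + [5] -> [5, 19]
  Split: [15, 14] -> [15] and [14]
  Merge: [15] + [14] -> [14, 15]
Merge: [5, 19] + [14, 15] -> [5, 14, 15, 19]

Final sorted array: [5, 14, 15, 19]

The merge sort proceeds by recursively splitting the array and merging sorted halves.
After all merges, the sorted array is [5, 14, 15, 19].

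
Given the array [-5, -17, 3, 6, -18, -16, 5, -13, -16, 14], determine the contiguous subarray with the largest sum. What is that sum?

Using Kadane's algorithm on [-5, -17, 3, 6, -18, -16, 5, -13, -16, 14]:

Scanning through the array:
Position 1 (value -17): max_ending_here = -17, max_so_far = -5
Position 2 (value 3): max_ending_here = 3, max_so_far = 3
Position 3 (value 6): max_ending_here = 9, max_so_far = 9
Position 4 (value -18): max_ending_here = -9, max_so_far = 9
Position 5 (value -16): max_ending_here = -16, max_so_far = 9
Position 6 (value 5): max_ending_here = 5, max_so_far = 9
Position 7 (value -13): max_ending_here = -8, max_so_far = 9
Position 8 (value -16): max_ending_here = -16, max_so_far = 9
Position 9 (value 14): max_ending_here = 14, max_so_far = 14

Maximum subarray: [14]
Maximum sum: 14

The maximum subarray is [14] with sum 14. This subarray runs from index 9 to index 9.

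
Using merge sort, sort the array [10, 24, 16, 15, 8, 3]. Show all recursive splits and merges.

Merge sort trace:

Split: [10, 24, 16, 15, 8, 3] -> [10, 24, 16] and [15, 8, 3]
  Split: [10, 24, 16] -> [10] and [24, 16]
    Split: [24, 16] -> [24] and [16]
    Merge: [24] + [16] -> [16, 24]
  Merge: [10] + [16, 24] -> [10, 16, 24]
  Split: [15, 8, 3] -> [15] and [8, 3]
    Split: [8, 3] -> [8] and [3]
    Merge: [8] + [3] -> [3, 8]
  Merge: [15] + [3, 8] -> [3, 8, 15]
Merge: [10, 16, 24] + [3, 8, 15] -> [3, 8, 10, 15, 16, 24]

Final sorted array: [3, 8, 10, 15, 16, 24]

The merge sort proceeds by recursively splitting the array and merging sorted halves.
After all merges, the sorted array is [3, 8, 10, 15, 16, 24].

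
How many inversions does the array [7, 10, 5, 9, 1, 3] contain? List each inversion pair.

Finding inversions in [7, 10, 5, 9, 1, 3]:

(0, 2): arr[0]=7 > arr[2]=5
(0, 4): arr[0]=7 > arr[4]=1
(0, 5): arr[0]=7 > arr[5]=3
(1, 2): arr[1]=10 > arr[2]=5
(1, 3): arr[1]=10 > arr[3]=9
(1, 4): arr[1]=10 > arr[4]=1
(1, 5): arr[1]=10 > arr[5]=3
(2, 4): arr[2]=5 > arr[4]=1
(2, 5): arr[2]=5 > arr[5]=3
(3, 4): arr[3]=9 > arr[4]=1
(3, 5): arr[3]=9 > arr[5]=3

Total inversions: 11

The array has 11 inversion(s): (0,2), (0,4), (0,5), (1,2), (1,3), (1,4), (1,5), (2,4), (2,5), (3,4), (3,5). Each pair (i,j) satisfies i < j and arr[i] > arr[j].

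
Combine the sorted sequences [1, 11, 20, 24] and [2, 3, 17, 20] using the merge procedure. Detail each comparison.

Merging process:

Compare 1 vs 2: take 1 from left. Merged: [1]
Compare 11 vs 2: take 2 from right. Merged: [1, 2]
Compare 11 vs 3: take 3 from right. Merged: [1, 2, 3]
Compare 11 vs 17: take 11 from left. Merged: [1, 2, 3, 11]
Compare 20 vs 17: take 17 from right. Merged: [1, 2, 3, 11, 17]
Compare 20 vs 20: take 20 from left. Merged: [1, 2, 3, 11, 17, 20]
Compare 24 vs 20: take 20 from right. Merged: [1, 2, 3, 11, 17, 20, 20]
Append remaining from left: [24]. Merged: [1, 2, 3, 11, 17, 20, 20, 24]

Final merged array: [1, 2, 3, 11, 17, 20, 20, 24]
Total comparisons: 7

The merged array is [1, 2, 3, 11, 17, 20, 20, 24], requiring 7 comparisons. The merge step runs in O(n) time where n is the total number of elements.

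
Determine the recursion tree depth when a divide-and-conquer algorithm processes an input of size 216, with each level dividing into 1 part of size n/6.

For divide and conquer with division factor 6:

Problem sizes at each level:
Level 0: 216
Level 1: 36
Level 2: 6
Level 3: 1

The root is level 0 and the size-1 base case is level 3 (the tree spans levels 0 through 3, i.e. 4 levels counting the root), so the depth is the number of divisions: log_6(216) = 3

The recursion tree depth is log_6(216) = 3. At each level, the problem size is divided by 6, so it takes 3 divisions to reduce to a base case of size 1. The algorithm makes 1 recursive call at each level.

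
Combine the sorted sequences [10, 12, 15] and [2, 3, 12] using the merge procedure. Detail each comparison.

Merging process:

Compare 10 vs 2: take 2 from right. Merged: [2]
Compare 10 vs 3: take 3 from right. Merged: [2, 3]
Compare 10 vs 12: take 10 from left. Merged: [2, 3, 10]
Compare 12 vs 12: take 12 from left. Merged: [2, 3, 10, 12]
Compare 15 vs 12: take 12 from right. Merged: [2, 3, 10, 12, 12]
Append remaining from left: [15]. Merged: [2, 3, 10, 12, 12, 15]

Final merged array: [2, 3, 10, 12, 12, 15]
Total comparisons: 5

The merged array is [2, 3, 10, 12, 12, 15], requiring 5 comparisons. The merge step runs in O(n) time where n is the total number of elements.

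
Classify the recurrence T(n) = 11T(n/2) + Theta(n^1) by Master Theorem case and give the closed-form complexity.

Master Theorem for T(n) = 11T(n/2) + O(n^1):

a = 11, b = 2, c = 1
log_b(a) = log_2(11) = 3.4594

Case 1: c = 1 < log_2(11) = 3.4594
T(n) = O(n^(log_2 11))

For T(n) = 11T(n/2) + O(n^1): log_2(11) = 3.4594. This is Case 1 of the Master Theorem (c < log_b(a), work dominated by leaves), giving O(n^(log_2 11)).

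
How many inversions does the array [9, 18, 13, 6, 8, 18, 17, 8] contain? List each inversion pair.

Finding inversions in [9, 18, 13, 6, 8, 18, 17, 8]:

(0, 3): arr[0]=9 > arr[3]=6
(0, 4): arr[0]=9 > arr[4]=8
(0, 7): arr[0]=9 > arr[7]=8
(1, 2): arr[1]=18 > arr[2]=13
(1, 3): arr[1]=18 > arr[3]=6
(1, 4): arr[1]=18 > arr[4]=8
(1, 6): arr[1]=18 > arr[6]=17
(1, 7): arr[1]=18 > arr[7]=8
(2, 3): arr[2]=13 > arr[3]=6
(2, 4): arr[2]=13 > arr[4]=8
(2, 7): arr[2]=13 > arr[7]=8
(5, 6): arr[5]=18 > arr[6]=17
(5, 7): arr[5]=18 > arr[7]=8
(6, 7): arr[6]=17 > arr[7]=8

Total inversions: 14

The array has 14 inversion(s): (0,3), (0,4), (0,7), (1,2), (1,3), (1,4), (1,6), (1,7), (2,3), (2,4), (2,7), (5,6), (5,7), (6,7). Each pair (i,j) satisfies i < j and arr[i] > arr[j].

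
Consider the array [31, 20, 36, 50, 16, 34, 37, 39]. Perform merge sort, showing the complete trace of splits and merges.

Merge sort trace:

Split: [31, 20, 36, 50, 16, 34, 37, 39] -> [31, 20, 36, 50] and [16, 34, 37, 39]
  Split: [31, 20, 36, 50] -> [31, 20] and [36, 50]
    Split: [31, 20] -> [31] and [20]
    Merge: [31] + [20] -> [20, 31]
    Split: [36, 50] -> [36] and [50]
    Merge: [36] + [50] -> [36, 50]
  Merge: [20, 31] + [36, 50] -> [20, 31, 36, 50]
  Split: [16, 34, 37, 39] -> [16, 34] and [37, 39]
    Split: [16, 34] -> [16] and [34]
    Merge: [16] + [34] -> [16, 34]
    Split: [37, 39] -> [37] and [39]
    Merge: [37] + [39] -> [37, 39]
  Merge: [16, 34] + [37, 39] -> [16, 34, 37, 39]
Merge: [20, 31, 36, 50] + [16, 34, 37, 39] -> [16, 20, 31, 34, 36, 37, 39, 50]

Final sorted array: [16, 20, 31, 34, 36, 37, 39, 50]

The merge sort proceeds by recursively splitting the array and merging sorted halves.
After all merges, the sorted array is [16, 20, 31, 34, 36, 37, 39, 50].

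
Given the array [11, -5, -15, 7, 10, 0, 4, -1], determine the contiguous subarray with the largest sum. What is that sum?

Using Kadane's algorithm on [11, -5, -15, 7, 10, 0, 4, -1]:

Scanning through the array:
Position 1 (value -5): max_ending_here = 6, max_so_far = 11
Position 2 (value -15): max_ending_here = -9, max_so_far = 11
Position 3 (value 7): max_ending_here = 7, max_so_far = 11
Position 4 (value 10): max_ending_here = 17, max_so_far = 17
Position 5 (value 0): max_ending_here = 17, max_so_far = 17
Position 6 (value 4): max_ending_here = 21, max_so_far = 21
Position 7 (value -1): max_ending_here = 20, max_so_far = 21

Maximum subarray: [7, 10, 0, 4]
Maximum sum: 21

The maximum subarray is [7, 10, 0, 4] with sum 21. This subarray runs from index 3 to index 6.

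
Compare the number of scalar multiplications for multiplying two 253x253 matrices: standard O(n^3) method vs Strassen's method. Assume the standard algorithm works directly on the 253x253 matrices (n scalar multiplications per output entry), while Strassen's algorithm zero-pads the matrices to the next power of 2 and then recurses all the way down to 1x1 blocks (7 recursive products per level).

Matrix multiplication for 253x253 matrices:

Strassen's algorithm requires power-of-2 dimensions. Pad 253x253 to 256x256 (next power of 2).

Standard algorithm: 253^3 = 16194277 multiplications
Strassen's algorithm: 7^(log2(256)) = 7^8 = 5764801 multiplications
Savings: 16194277 - 5764801 = 10429476 multiplications

Standard: 16194277 multiplications (253^3). Strassen: 5764801 multiplications (7^8, after padding to 256x256). Strassen reduces 8 recursive multiplications to 7 at each level.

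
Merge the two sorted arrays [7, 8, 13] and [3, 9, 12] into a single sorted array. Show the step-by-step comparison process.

Merging process:

Compare 7 vs 3: take 3 from right. Merged: [3]
Compare 7 vs 9: take 7 from left. Merged: [3, 7]
Compare 8 vs 9: take 8 from left. Merged: [3, 7, 8]
Compare 13 vs 9: take 9 from right. Merged: [3, 7, 8, 9]
Compare 13 vs 12: take 12 from right. Merged: [3, 7, 8, 9, 12]
Append remaining from left: [13]. Merged: [3, 7, 8, 9, 12, 13]

Final merged array: [3, 7, 8, 9, 12, 13]
Total comparisons: 5

The merged array is [3, 7, 8, 9, 12, 13], requiring 5 comparisons. The merge step runs in O(n) time where n is the total number of elements.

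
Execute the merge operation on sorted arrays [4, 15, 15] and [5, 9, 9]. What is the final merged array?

Merging process:

Compare 4 vs 5: take 4 from left. Merged: [4]
Compare 15 vs 5: take 5 from right. Merged: [4, 5]
Compare 15 vs 9: take 9 from right. Merged: [4, 5, 9]
Compare 15 vs 9: take 9 from right. Merged: [4, 5, 9, 9]
Append remaining from left: [15, 15]. Merged: [4, 5, 9, 9, 15, 15]

Final merged array: [4, 5, 9, 9, 15, 15]
Total comparisons: 4

The merged array is [4, 5, 9, 9, 15, 15], requiring 4 comparisons. The merge step runs in O(n) time where n is the total number of elements.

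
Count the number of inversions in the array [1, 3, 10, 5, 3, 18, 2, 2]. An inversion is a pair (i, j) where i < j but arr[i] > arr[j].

Finding inversions in [1, 3, 10, 5, 3, 18, 2, 2]:

(1, 6): arr[1]=3 > arr[6]=2
(1, 7): arr[1]=3 > arr[7]=2
(2, 3): arr[2]=10 > arr[3]=5
(2, 4): arr[2]=10 > arr[4]=3
(2, 6): arr[2]=10 > arr[6]=2
(2, 7): arr[2]=10 > arr[7]=2
(3, 4): arr[3]=5 > arr[4]=3
(3, 6): arr[3]=5 > arr[6]=2
(3, 7): arr[3]=5 > arr[7]=2
(4, 6): arr[4]=3 > arr[6]=2
(4, 7): arr[4]=3 > arr[7]=2
(5, 6): arr[5]=18 > arr[6]=2
(5, 7): arr[5]=18 > arr[7]=2

Total inversions: 13

The array has 13 inversion(s): (1,6), (1,7), (2,3), (2,4), (2,6), (2,7), (3,4), (3,6), (3,7), (4,6), (4,7), (5,6), (5,7). Each pair (i,j) satisfies i < j and arr[i] > arr[j].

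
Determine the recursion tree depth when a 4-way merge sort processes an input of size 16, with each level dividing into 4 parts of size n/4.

For divide and conquer with division factor 4:

Problem sizes at each level:
Level 0: 16
Level 1: 4
Level 2: 1

The root is level 0 and the size-1 base case is level 2 (the tree spans levels 0 through 2, i.e. 3 levels counting the root), so the depth is the number of divisions: log_4(16) = 2

The recursion tree depth is log_4(16) = 2. At each level, the problem size is divided by 4, so it takes 2 divisions to reduce to a base case of size 1. The algorithm makes 4 recursive calls at each level.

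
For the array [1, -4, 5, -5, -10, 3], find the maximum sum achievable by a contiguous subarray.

Using Kadane's algorithm on [1, -4, 5, -5, -10, 3]:

Scanning through the array:
Position 1 (value -4): max_ending_here = -3, max_so_far = 1
Position 2 (value 5): max_ending_here = 5, max_so_far = 5
Position 3 (value -5): max_ending_here = 0, max_so_far = 5
Position 4 (value -10): max_ending_here = -10, max_so_far = 5
Position 5 (value 3): max_ending_here = 3, max_so_far = 5

Maximum subarray: [5]
Maximum sum: 5

The maximum subarray is [5] with sum 5. This subarray runs from index 2 to index 2.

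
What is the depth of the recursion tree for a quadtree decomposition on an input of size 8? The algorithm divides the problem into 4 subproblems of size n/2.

For divide and conquer with division factor 2:

Problem sizes at each level:
Level 0: 8
Level 1: 4
Level 2: 2
Level 3: 1

The root is level 0 and the size-1 base case is level 3 (the tree spans levels 0 through 3, i.e. 4 levels counting the root), so the depth is the number of divisions: log_2(8) = 3

The recursion tree depth is log_2(8) = 3. At each level, the problem size is divided by 2, so it takes 3 divisions to reduce to a base case of size 1. The algorithm makes 4 recursive calls at each level.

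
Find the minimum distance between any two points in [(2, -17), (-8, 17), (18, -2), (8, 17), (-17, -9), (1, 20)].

Computing all pairwise distances among 6 points:

d((2, -17), (-8, 17)) = 35.4401
d((2, -17), (18, -2)) = 21.9317
d((2, -17), (8, 17)) = 34.5254
d((2, -17), (-17, -9)) = 20.6155
d((2, -17), (1, 20)) = 37.0135
d((-8, 17), (18, -2)) = 32.2025
d((-8, 17), (8, 17)) = 16.0
d((-8, 17), (-17, -9)) = 27.5136
d((-8, 17), (1, 20)) = 9.4868
d((18, -2), (8, 17)) = 21.4709
d((18, -2), (-17, -9)) = 35.6931
d((18, -2), (1, 20)) = 27.8029
d((8, 17), (-17, -9)) = 36.0694
d((8, 17), (1, 20)) = 7.6158 <-- minimum
d((-17, -9), (1, 20)) = 34.1321

Closest pair: (8, 17) and (1, 20) with distance 7.6158

The closest pair is (8, 17) and (1, 20) with Euclidean distance 7.6158. For 6 points, brute-force pairwise comparison is shown above. For large n, the divide-and-conquer algorithm (sort by x, recurse on halves, check the dividing strip) achieves O(n log n).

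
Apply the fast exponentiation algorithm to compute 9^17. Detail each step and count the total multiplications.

Computing 9^17 by squaring (build up from 9^1; each line after the first costs one multiplication):

9^1 = 9
9^2 = (9^1)^2 = 9^2 = 81
9^4 = (9^2)^2 = 81^2 = 6561
9^8 = (9^4)^2 = 6561^2 = 43046721
9^16 = (9^8)^2 = 43046721^2 = 1853020188851841
9^17 = 9 * 9^16 = 9 * 1853020188851841 = 16677181699666569

Result: 16677181699666569
Multiplications needed: 5 (5 lines after 9^1)

9^17 = 16677181699666569. Using exponentiation by squaring, this requires 5 multiplications. The key idea: if the exponent is even, square the half-power; if odd, multiply by the base once.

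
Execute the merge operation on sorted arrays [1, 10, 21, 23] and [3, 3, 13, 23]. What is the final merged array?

Merging process:

Compare 1 vs 3: take 1 from left. Merged: [1]
Compare 10 vs 3: take 3 from right. Merged: [1, 3]
Compare 10 vs 3: take 3 from right. Merged: [1, 3, 3]
Compare 10 vs 13: take 10 from left. Merged: [1, 3, 3, 10]
Compare 21 vs 13: take 13 from right. Merged: [1, 3, 3, 10, 13]
Compare 21 vs 23: take 21 from left. Merged: [1, 3, 3, 10, 13, 21]
Compare 23 vs 23: take 23 from left. Merged: [1, 3, 3, 10, 13, 21, 23]
Append remaining from right: [23]. Merged: [1, 3, 3, 10, 13, 21, 23, 23]

Final merged array: [1, 3, 3, 10, 13, 21, 23, 23]
Total comparisons: 7

The merged array is [1, 3, 3, 10, 13, 21, 23, 23], requiring 7 comparisons. The merge step runs in O(n) time where n is the total number of elements.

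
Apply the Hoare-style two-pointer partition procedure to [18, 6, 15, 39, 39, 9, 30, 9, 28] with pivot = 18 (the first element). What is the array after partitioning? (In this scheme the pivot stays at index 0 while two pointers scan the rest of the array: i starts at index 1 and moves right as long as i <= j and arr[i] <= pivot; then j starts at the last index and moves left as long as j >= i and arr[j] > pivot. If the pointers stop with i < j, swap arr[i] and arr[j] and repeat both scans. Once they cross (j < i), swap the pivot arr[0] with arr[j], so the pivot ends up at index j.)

Hoare-style two-pointer partition with pivot = 18:

Initial array: [18, 6, 15, 39, 39, 9, 30, 9, 28]

Pointers start at i = 1, j = 8.
i stops at index 3 (arr[3]=39 > 18), j stops at index 7 (arr[7]=9 <= 18): swap arr[3] and arr[7], array becomes [18, 6, 15, 9, 39, 9, 30, 39, 28]
i stops at index 4 (arr[4]=39 > 18), j stops at index 5 (arr[5]=9 <= 18): swap arr[4] and arr[5], array becomes [18, 6, 15, 9, 9, 39, 30, 39, 28]
i ends at 5, j ends at 4: the pointers have crossed (j < i), so scanning stops.

Swap pivot arr[0] with arr[4] to place pivot at position 4: [9, 6, 15, 9, 18, 39, 30, 39, 28]
Pivot position: 4

After partitioning with pivot 18, the array becomes [9, 6, 15, 9, 18, 39, 30, 39, 28]. The pivot is placed at index 4. All elements to the left of the pivot are <= 18, and all elements to the right are > 18.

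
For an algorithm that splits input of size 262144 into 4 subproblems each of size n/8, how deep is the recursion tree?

For divide and conquer with division factor 8:

Problem sizes at each level:
Level 0: 262144
Level 1: 32768
Level 2: 4096
Level 3: 512
Level 4: 64
Level 5: 8
Level 6: 1

The root is level 0 and the size-1 base case is level 6 (the tree spans levels 0 through 6, i.e. 7 levels counting the root), so the depth is the number of divisions: log_8(262144) = 6

The recursion tree depth is log_8(262144) = 6. At each level, the problem size is divided by 8, so it takes 6 divisions to reduce to a base case of size 1. The algorithm makes 4 recursive calls at each level.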